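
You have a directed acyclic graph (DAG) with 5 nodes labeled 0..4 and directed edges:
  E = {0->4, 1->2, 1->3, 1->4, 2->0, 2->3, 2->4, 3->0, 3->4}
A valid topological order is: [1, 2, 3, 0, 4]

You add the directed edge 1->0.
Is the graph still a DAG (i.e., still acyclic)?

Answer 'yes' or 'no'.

Answer: yes

Derivation:
Given toposort: [1, 2, 3, 0, 4]
Position of 1: index 0; position of 0: index 3
New edge 1->0: forward
Forward edge: respects the existing order. Still a DAG, same toposort still valid.
Still a DAG? yes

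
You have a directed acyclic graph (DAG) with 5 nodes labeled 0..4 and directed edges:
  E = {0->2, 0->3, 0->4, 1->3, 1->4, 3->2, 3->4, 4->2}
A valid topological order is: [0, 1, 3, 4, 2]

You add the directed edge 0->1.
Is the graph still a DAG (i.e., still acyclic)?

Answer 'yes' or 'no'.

Given toposort: [0, 1, 3, 4, 2]
Position of 0: index 0; position of 1: index 1
New edge 0->1: forward
Forward edge: respects the existing order. Still a DAG, same toposort still valid.
Still a DAG? yes

Answer: yes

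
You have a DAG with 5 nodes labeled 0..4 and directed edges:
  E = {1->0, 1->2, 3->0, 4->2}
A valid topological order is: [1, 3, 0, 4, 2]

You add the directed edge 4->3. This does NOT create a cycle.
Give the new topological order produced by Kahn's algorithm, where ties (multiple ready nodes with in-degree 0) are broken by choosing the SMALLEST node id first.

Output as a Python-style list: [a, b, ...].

Old toposort: [1, 3, 0, 4, 2]
Added edge: 4->3
Position of 4 (3) > position of 3 (1). Must reorder: 4 must now come before 3.
Run Kahn's algorithm (break ties by smallest node id):
  initial in-degrees: [2, 0, 2, 1, 0]
  ready (indeg=0): [1, 4]
  pop 1: indeg[0]->1; indeg[2]->1 | ready=[4] | order so far=[1]
  pop 4: indeg[2]->0; indeg[3]->0 | ready=[2, 3] | order so far=[1, 4]
  pop 2: no out-edges | ready=[3] | order so far=[1, 4, 2]
  pop 3: indeg[0]->0 | ready=[0] | order so far=[1, 4, 2, 3]
  pop 0: no out-edges | ready=[] | order so far=[1, 4, 2, 3, 0]
  Result: [1, 4, 2, 3, 0]

Answer: [1, 4, 2, 3, 0]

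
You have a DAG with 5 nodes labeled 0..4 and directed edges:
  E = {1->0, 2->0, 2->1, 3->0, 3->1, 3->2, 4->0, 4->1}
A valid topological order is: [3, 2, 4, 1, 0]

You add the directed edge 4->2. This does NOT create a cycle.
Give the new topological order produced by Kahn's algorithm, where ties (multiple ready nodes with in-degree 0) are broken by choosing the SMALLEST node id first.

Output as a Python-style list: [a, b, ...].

Answer: [3, 4, 2, 1, 0]

Derivation:
Old toposort: [3, 2, 4, 1, 0]
Added edge: 4->2
Position of 4 (2) > position of 2 (1). Must reorder: 4 must now come before 2.
Run Kahn's algorithm (break ties by smallest node id):
  initial in-degrees: [4, 3, 2, 0, 0]
  ready (indeg=0): [3, 4]
  pop 3: indeg[0]->3; indeg[1]->2; indeg[2]->1 | ready=[4] | order so far=[3]
  pop 4: indeg[0]->2; indeg[1]->1; indeg[2]->0 | ready=[2] | order so far=[3, 4]
  pop 2: indeg[0]->1; indeg[1]->0 | ready=[1] | order so far=[3, 4, 2]
  pop 1: indeg[0]->0 | ready=[0] | order so far=[3, 4, 2, 1]
  pop 0: no out-edges | ready=[] | order so far=[3, 4, 2, 1, 0]
  Result: [3, 4, 2, 1, 0]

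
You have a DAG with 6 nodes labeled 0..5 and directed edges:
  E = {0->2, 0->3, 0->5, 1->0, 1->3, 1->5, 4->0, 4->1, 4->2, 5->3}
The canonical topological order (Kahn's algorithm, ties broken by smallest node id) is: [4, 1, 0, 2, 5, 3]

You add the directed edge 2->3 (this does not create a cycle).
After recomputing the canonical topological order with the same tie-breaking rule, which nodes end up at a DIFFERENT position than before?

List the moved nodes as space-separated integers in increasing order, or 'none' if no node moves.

Old toposort: [4, 1, 0, 2, 5, 3]
Added edge 2->3
Recompute Kahn (smallest-id tiebreak):
  initial in-degrees: [2, 1, 2, 4, 0, 2]
  ready (indeg=0): [4]
  pop 4: indeg[0]->1; indeg[1]->0; indeg[2]->1 | ready=[1] | order so far=[4]
  pop 1: indeg[0]->0; indeg[3]->3; indeg[5]->1 | ready=[0] | order so far=[4, 1]
  pop 0: indeg[2]->0; indeg[3]->2; indeg[5]->0 | ready=[2, 5] | order so far=[4, 1, 0]
  pop 2: indeg[3]->1 | ready=[5] | order so far=[4, 1, 0, 2]
  pop 5: indeg[3]->0 | ready=[3] | order so far=[4, 1, 0, 2, 5]
  pop 3: no out-edges | ready=[] | order so far=[4, 1, 0, 2, 5, 3]
New canonical toposort: [4, 1, 0, 2, 5, 3]
Compare positions:
  Node 0: index 2 -> 2 (same)
  Node 1: index 1 -> 1 (same)
  Node 2: index 3 -> 3 (same)
  Node 3: index 5 -> 5 (same)
  Node 4: index 0 -> 0 (same)
  Node 5: index 4 -> 4 (same)
Nodes that changed position: none

Answer: none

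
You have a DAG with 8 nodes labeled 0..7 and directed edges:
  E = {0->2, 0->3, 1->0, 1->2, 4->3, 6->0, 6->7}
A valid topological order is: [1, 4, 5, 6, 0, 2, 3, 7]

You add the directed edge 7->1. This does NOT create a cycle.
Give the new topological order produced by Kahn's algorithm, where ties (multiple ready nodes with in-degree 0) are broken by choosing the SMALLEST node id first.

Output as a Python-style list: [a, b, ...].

Old toposort: [1, 4, 5, 6, 0, 2, 3, 7]
Added edge: 7->1
Position of 7 (7) > position of 1 (0). Must reorder: 7 must now come before 1.
Run Kahn's algorithm (break ties by smallest node id):
  initial in-degrees: [2, 1, 2, 2, 0, 0, 0, 1]
  ready (indeg=0): [4, 5, 6]
  pop 4: indeg[3]->1 | ready=[5, 6] | order so far=[4]
  pop 5: no out-edges | ready=[6] | order so far=[4, 5]
  pop 6: indeg[0]->1; indeg[7]->0 | ready=[7] | order so far=[4, 5, 6]
  pop 7: indeg[1]->0 | ready=[1] | order so far=[4, 5, 6, 7]
  pop 1: indeg[0]->0; indeg[2]->1 | ready=[0] | order so far=[4, 5, 6, 7, 1]
  pop 0: indeg[2]->0; indeg[3]->0 | ready=[2, 3] | order so far=[4, 5, 6, 7, 1, 0]
  pop 2: no out-edges | ready=[3] | order so far=[4, 5, 6, 7, 1, 0, 2]
  pop 3: no out-edges | ready=[] | order so far=[4, 5, 6, 7, 1, 0, 2, 3]
  Result: [4, 5, 6, 7, 1, 0, 2, 3]

Answer: [4, 5, 6, 7, 1, 0, 2, 3]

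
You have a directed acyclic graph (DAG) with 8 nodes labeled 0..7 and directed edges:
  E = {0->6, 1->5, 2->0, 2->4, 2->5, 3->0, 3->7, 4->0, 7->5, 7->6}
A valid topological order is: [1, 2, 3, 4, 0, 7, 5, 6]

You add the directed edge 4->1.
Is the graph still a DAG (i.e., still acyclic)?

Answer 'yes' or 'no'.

Answer: yes

Derivation:
Given toposort: [1, 2, 3, 4, 0, 7, 5, 6]
Position of 4: index 3; position of 1: index 0
New edge 4->1: backward (u after v in old order)
Backward edge: old toposort is now invalid. Check if this creates a cycle.
Does 1 already reach 4? Reachable from 1: [1, 5]. NO -> still a DAG (reorder needed).
Still a DAG? yes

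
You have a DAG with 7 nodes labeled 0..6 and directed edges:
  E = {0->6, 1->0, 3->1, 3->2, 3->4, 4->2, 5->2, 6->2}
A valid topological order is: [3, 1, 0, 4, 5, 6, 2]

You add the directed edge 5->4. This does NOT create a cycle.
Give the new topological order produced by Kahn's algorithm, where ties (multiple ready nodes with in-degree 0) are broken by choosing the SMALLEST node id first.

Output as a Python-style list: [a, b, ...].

Old toposort: [3, 1, 0, 4, 5, 6, 2]
Added edge: 5->4
Position of 5 (4) > position of 4 (3). Must reorder: 5 must now come before 4.
Run Kahn's algorithm (break ties by smallest node id):
  initial in-degrees: [1, 1, 4, 0, 2, 0, 1]
  ready (indeg=0): [3, 5]
  pop 3: indeg[1]->0; indeg[2]->3; indeg[4]->1 | ready=[1, 5] | order so far=[3]
  pop 1: indeg[0]->0 | ready=[0, 5] | order so far=[3, 1]
  pop 0: indeg[6]->0 | ready=[5, 6] | order so far=[3, 1, 0]
  pop 5: indeg[2]->2; indeg[4]->0 | ready=[4, 6] | order so far=[3, 1, 0, 5]
  pop 4: indeg[2]->1 | ready=[6] | order so far=[3, 1, 0, 5, 4]
  pop 6: indeg[2]->0 | ready=[2] | order so far=[3, 1, 0, 5, 4, 6]
  pop 2: no out-edges | ready=[] | order so far=[3, 1, 0, 5, 4, 6, 2]
  Result: [3, 1, 0, 5, 4, 6, 2]

Answer: [3, 1, 0, 5, 4, 6, 2]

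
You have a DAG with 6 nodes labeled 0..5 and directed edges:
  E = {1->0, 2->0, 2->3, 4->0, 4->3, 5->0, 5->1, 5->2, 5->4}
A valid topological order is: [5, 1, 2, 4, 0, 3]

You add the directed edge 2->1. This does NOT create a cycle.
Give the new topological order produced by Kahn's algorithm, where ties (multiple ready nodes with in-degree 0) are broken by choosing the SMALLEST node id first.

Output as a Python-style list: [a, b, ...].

Answer: [5, 2, 1, 4, 0, 3]

Derivation:
Old toposort: [5, 1, 2, 4, 0, 3]
Added edge: 2->1
Position of 2 (2) > position of 1 (1). Must reorder: 2 must now come before 1.
Run Kahn's algorithm (break ties by smallest node id):
  initial in-degrees: [4, 2, 1, 2, 1, 0]
  ready (indeg=0): [5]
  pop 5: indeg[0]->3; indeg[1]->1; indeg[2]->0; indeg[4]->0 | ready=[2, 4] | order so far=[5]
  pop 2: indeg[0]->2; indeg[1]->0; indeg[3]->1 | ready=[1, 4] | order so far=[5, 2]
  pop 1: indeg[0]->1 | ready=[4] | order so far=[5, 2, 1]
  pop 4: indeg[0]->0; indeg[3]->0 | ready=[0, 3] | order so far=[5, 2, 1, 4]
  pop 0: no out-edges | ready=[3] | order so far=[5, 2, 1, 4, 0]
  pop 3: no out-edges | ready=[] | order so far=[5, 2, 1, 4, 0, 3]
  Result: [5, 2, 1, 4, 0, 3]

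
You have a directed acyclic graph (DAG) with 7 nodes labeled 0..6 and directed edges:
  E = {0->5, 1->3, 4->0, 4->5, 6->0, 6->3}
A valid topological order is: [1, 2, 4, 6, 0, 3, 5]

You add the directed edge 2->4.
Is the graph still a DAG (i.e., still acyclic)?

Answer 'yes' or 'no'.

Answer: yes

Derivation:
Given toposort: [1, 2, 4, 6, 0, 3, 5]
Position of 2: index 1; position of 4: index 2
New edge 2->4: forward
Forward edge: respects the existing order. Still a DAG, same toposort still valid.
Still a DAG? yes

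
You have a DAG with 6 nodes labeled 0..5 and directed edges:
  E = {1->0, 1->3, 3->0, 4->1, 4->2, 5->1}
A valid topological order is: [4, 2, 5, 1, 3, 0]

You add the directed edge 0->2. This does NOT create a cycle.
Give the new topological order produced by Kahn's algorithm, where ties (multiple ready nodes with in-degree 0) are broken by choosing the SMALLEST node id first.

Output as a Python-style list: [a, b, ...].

Answer: [4, 5, 1, 3, 0, 2]

Derivation:
Old toposort: [4, 2, 5, 1, 3, 0]
Added edge: 0->2
Position of 0 (5) > position of 2 (1). Must reorder: 0 must now come before 2.
Run Kahn's algorithm (break ties by smallest node id):
  initial in-degrees: [2, 2, 2, 1, 0, 0]
  ready (indeg=0): [4, 5]
  pop 4: indeg[1]->1; indeg[2]->1 | ready=[5] | order so far=[4]
  pop 5: indeg[1]->0 | ready=[1] | order so far=[4, 5]
  pop 1: indeg[0]->1; indeg[3]->0 | ready=[3] | order so far=[4, 5, 1]
  pop 3: indeg[0]->0 | ready=[0] | order so far=[4, 5, 1, 3]
  pop 0: indeg[2]->0 | ready=[2] | order so far=[4, 5, 1, 3, 0]
  pop 2: no out-edges | ready=[] | order so far=[4, 5, 1, 3, 0, 2]
  Result: [4, 5, 1, 3, 0, 2]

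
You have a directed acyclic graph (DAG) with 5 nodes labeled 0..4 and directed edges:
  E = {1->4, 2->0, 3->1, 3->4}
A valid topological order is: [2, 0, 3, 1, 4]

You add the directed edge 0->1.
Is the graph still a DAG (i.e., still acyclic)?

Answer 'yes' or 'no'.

Given toposort: [2, 0, 3, 1, 4]
Position of 0: index 1; position of 1: index 3
New edge 0->1: forward
Forward edge: respects the existing order. Still a DAG, same toposort still valid.
Still a DAG? yes

Answer: yes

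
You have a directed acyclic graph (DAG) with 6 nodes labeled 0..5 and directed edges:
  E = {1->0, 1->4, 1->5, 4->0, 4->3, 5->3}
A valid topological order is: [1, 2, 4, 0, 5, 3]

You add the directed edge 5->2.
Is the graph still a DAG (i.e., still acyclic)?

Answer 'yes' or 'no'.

Given toposort: [1, 2, 4, 0, 5, 3]
Position of 5: index 4; position of 2: index 1
New edge 5->2: backward (u after v in old order)
Backward edge: old toposort is now invalid. Check if this creates a cycle.
Does 2 already reach 5? Reachable from 2: [2]. NO -> still a DAG (reorder needed).
Still a DAG? yes

Answer: yes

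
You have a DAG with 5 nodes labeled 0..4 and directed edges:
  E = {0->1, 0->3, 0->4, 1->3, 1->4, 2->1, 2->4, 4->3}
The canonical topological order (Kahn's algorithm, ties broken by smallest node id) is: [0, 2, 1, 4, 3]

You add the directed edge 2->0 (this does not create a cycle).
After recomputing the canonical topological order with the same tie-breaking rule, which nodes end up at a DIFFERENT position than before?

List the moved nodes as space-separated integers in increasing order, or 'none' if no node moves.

Old toposort: [0, 2, 1, 4, 3]
Added edge 2->0
Recompute Kahn (smallest-id tiebreak):
  initial in-degrees: [1, 2, 0, 3, 3]
  ready (indeg=0): [2]
  pop 2: indeg[0]->0; indeg[1]->1; indeg[4]->2 | ready=[0] | order so far=[2]
  pop 0: indeg[1]->0; indeg[3]->2; indeg[4]->1 | ready=[1] | order so far=[2, 0]
  pop 1: indeg[3]->1; indeg[4]->0 | ready=[4] | order so far=[2, 0, 1]
  pop 4: indeg[3]->0 | ready=[3] | order so far=[2, 0, 1, 4]
  pop 3: no out-edges | ready=[] | order so far=[2, 0, 1, 4, 3]
New canonical toposort: [2, 0, 1, 4, 3]
Compare positions:
  Node 0: index 0 -> 1 (moved)
  Node 1: index 2 -> 2 (same)
  Node 2: index 1 -> 0 (moved)
  Node 3: index 4 -> 4 (same)
  Node 4: index 3 -> 3 (same)
Nodes that changed position: 0 2

Answer: 0 2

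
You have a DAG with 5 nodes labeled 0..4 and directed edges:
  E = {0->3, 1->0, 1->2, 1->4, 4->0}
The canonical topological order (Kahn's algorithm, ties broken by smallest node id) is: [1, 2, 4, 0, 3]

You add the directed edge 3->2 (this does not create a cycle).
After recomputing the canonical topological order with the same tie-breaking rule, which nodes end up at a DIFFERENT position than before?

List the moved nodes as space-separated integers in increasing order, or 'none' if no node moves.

Answer: 0 2 3 4

Derivation:
Old toposort: [1, 2, 4, 0, 3]
Added edge 3->2
Recompute Kahn (smallest-id tiebreak):
  initial in-degrees: [2, 0, 2, 1, 1]
  ready (indeg=0): [1]
  pop 1: indeg[0]->1; indeg[2]->1; indeg[4]->0 | ready=[4] | order so far=[1]
  pop 4: indeg[0]->0 | ready=[0] | order so far=[1, 4]
  pop 0: indeg[3]->0 | ready=[3] | order so far=[1, 4, 0]
  pop 3: indeg[2]->0 | ready=[2] | order so far=[1, 4, 0, 3]
  pop 2: no out-edges | ready=[] | order so far=[1, 4, 0, 3, 2]
New canonical toposort: [1, 4, 0, 3, 2]
Compare positions:
  Node 0: index 3 -> 2 (moved)
  Node 1: index 0 -> 0 (same)
  Node 2: index 1 -> 4 (moved)
  Node 3: index 4 -> 3 (moved)
  Node 4: index 2 -> 1 (moved)
Nodes that changed position: 0 2 3 4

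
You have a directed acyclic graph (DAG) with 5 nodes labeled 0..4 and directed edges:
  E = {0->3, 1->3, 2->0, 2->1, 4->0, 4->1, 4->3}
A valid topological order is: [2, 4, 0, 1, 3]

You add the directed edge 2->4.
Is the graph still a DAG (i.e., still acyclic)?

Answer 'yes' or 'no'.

Given toposort: [2, 4, 0, 1, 3]
Position of 2: index 0; position of 4: index 1
New edge 2->4: forward
Forward edge: respects the existing order. Still a DAG, same toposort still valid.
Still a DAG? yes

Answer: yes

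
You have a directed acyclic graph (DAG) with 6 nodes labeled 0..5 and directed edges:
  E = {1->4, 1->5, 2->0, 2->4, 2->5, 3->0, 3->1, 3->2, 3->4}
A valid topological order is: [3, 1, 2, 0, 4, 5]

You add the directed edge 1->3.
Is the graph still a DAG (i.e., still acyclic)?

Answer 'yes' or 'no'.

Given toposort: [3, 1, 2, 0, 4, 5]
Position of 1: index 1; position of 3: index 0
New edge 1->3: backward (u after v in old order)
Backward edge: old toposort is now invalid. Check if this creates a cycle.
Does 3 already reach 1? Reachable from 3: [0, 1, 2, 3, 4, 5]. YES -> cycle!
Still a DAG? no

Answer: no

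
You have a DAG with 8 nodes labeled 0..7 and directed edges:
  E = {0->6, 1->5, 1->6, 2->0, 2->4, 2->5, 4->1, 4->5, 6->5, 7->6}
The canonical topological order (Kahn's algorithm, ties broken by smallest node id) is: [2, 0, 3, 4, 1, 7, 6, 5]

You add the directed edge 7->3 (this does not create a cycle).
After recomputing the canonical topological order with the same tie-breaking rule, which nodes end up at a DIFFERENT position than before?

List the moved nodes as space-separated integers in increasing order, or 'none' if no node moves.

Old toposort: [2, 0, 3, 4, 1, 7, 6, 5]
Added edge 7->3
Recompute Kahn (smallest-id tiebreak):
  initial in-degrees: [1, 1, 0, 1, 1, 4, 3, 0]
  ready (indeg=0): [2, 7]
  pop 2: indeg[0]->0; indeg[4]->0; indeg[5]->3 | ready=[0, 4, 7] | order so far=[2]
  pop 0: indeg[6]->2 | ready=[4, 7] | order so far=[2, 0]
  pop 4: indeg[1]->0; indeg[5]->2 | ready=[1, 7] | order so far=[2, 0, 4]
  pop 1: indeg[5]->1; indeg[6]->1 | ready=[7] | order so far=[2, 0, 4, 1]
  pop 7: indeg[3]->0; indeg[6]->0 | ready=[3, 6] | order so far=[2, 0, 4, 1, 7]
  pop 3: no out-edges | ready=[6] | order so far=[2, 0, 4, 1, 7, 3]
  pop 6: indeg[5]->0 | ready=[5] | order so far=[2, 0, 4, 1, 7, 3, 6]
  pop 5: no out-edges | ready=[] | order so far=[2, 0, 4, 1, 7, 3, 6, 5]
New canonical toposort: [2, 0, 4, 1, 7, 3, 6, 5]
Compare positions:
  Node 0: index 1 -> 1 (same)
  Node 1: index 4 -> 3 (moved)
  Node 2: index 0 -> 0 (same)
  Node 3: index 2 -> 5 (moved)
  Node 4: index 3 -> 2 (moved)
  Node 5: index 7 -> 7 (same)
  Node 6: index 6 -> 6 (same)
  Node 7: index 5 -> 4 (moved)
Nodes that changed position: 1 3 4 7

Answer: 1 3 4 7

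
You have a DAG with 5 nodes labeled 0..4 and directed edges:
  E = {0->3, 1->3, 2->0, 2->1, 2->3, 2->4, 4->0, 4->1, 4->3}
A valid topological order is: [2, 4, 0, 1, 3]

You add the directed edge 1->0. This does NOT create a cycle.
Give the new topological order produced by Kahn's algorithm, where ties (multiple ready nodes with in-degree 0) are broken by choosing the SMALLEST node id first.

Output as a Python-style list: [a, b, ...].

Answer: [2, 4, 1, 0, 3]

Derivation:
Old toposort: [2, 4, 0, 1, 3]
Added edge: 1->0
Position of 1 (3) > position of 0 (2). Must reorder: 1 must now come before 0.
Run Kahn's algorithm (break ties by smallest node id):
  initial in-degrees: [3, 2, 0, 4, 1]
  ready (indeg=0): [2]
  pop 2: indeg[0]->2; indeg[1]->1; indeg[3]->3; indeg[4]->0 | ready=[4] | order so far=[2]
  pop 4: indeg[0]->1; indeg[1]->0; indeg[3]->2 | ready=[1] | order so far=[2, 4]
  pop 1: indeg[0]->0; indeg[3]->1 | ready=[0] | order so far=[2, 4, 1]
  pop 0: indeg[3]->0 | ready=[3] | order so far=[2, 4, 1, 0]
  pop 3: no out-edges | ready=[] | order so far=[2, 4, 1, 0, 3]
  Result: [2, 4, 1, 0, 3]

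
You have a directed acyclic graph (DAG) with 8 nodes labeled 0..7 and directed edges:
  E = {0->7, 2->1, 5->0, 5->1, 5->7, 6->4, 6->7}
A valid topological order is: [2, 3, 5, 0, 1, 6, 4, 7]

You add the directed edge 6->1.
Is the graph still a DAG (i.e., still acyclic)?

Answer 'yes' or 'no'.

Given toposort: [2, 3, 5, 0, 1, 6, 4, 7]
Position of 6: index 5; position of 1: index 4
New edge 6->1: backward (u after v in old order)
Backward edge: old toposort is now invalid. Check if this creates a cycle.
Does 1 already reach 6? Reachable from 1: [1]. NO -> still a DAG (reorder needed).
Still a DAG? yes

Answer: yes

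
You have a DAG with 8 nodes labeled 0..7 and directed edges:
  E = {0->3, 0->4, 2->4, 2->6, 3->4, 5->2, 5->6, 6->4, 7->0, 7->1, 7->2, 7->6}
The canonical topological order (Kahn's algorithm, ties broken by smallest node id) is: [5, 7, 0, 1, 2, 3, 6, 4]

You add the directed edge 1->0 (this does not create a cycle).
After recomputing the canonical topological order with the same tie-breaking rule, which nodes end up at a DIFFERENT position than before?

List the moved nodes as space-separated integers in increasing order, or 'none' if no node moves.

Old toposort: [5, 7, 0, 1, 2, 3, 6, 4]
Added edge 1->0
Recompute Kahn (smallest-id tiebreak):
  initial in-degrees: [2, 1, 2, 1, 4, 0, 3, 0]
  ready (indeg=0): [5, 7]
  pop 5: indeg[2]->1; indeg[6]->2 | ready=[7] | order so far=[5]
  pop 7: indeg[0]->1; indeg[1]->0; indeg[2]->0; indeg[6]->1 | ready=[1, 2] | order so far=[5, 7]
  pop 1: indeg[0]->0 | ready=[0, 2] | order so far=[5, 7, 1]
  pop 0: indeg[3]->0; indeg[4]->3 | ready=[2, 3] | order so far=[5, 7, 1, 0]
  pop 2: indeg[4]->2; indeg[6]->0 | ready=[3, 6] | order so far=[5, 7, 1, 0, 2]
  pop 3: indeg[4]->1 | ready=[6] | order so far=[5, 7, 1, 0, 2, 3]
  pop 6: indeg[4]->0 | ready=[4] | order so far=[5, 7, 1, 0, 2, 3, 6]
  pop 4: no out-edges | ready=[] | order so far=[5, 7, 1, 0, 2, 3, 6, 4]
New canonical toposort: [5, 7, 1, 0, 2, 3, 6, 4]
Compare positions:
  Node 0: index 2 -> 3 (moved)
  Node 1: index 3 -> 2 (moved)
  Node 2: index 4 -> 4 (same)
  Node 3: index 5 -> 5 (same)
  Node 4: index 7 -> 7 (same)
  Node 5: index 0 -> 0 (same)
  Node 6: index 6 -> 6 (same)
  Node 7: index 1 -> 1 (same)
Nodes that changed position: 0 1

Answer: 0 1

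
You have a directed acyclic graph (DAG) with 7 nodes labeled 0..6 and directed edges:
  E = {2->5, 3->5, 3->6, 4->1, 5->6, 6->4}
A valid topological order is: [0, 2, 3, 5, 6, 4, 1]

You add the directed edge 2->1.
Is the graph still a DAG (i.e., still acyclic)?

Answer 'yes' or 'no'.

Answer: yes

Derivation:
Given toposort: [0, 2, 3, 5, 6, 4, 1]
Position of 2: index 1; position of 1: index 6
New edge 2->1: forward
Forward edge: respects the existing order. Still a DAG, same toposort still valid.
Still a DAG? yes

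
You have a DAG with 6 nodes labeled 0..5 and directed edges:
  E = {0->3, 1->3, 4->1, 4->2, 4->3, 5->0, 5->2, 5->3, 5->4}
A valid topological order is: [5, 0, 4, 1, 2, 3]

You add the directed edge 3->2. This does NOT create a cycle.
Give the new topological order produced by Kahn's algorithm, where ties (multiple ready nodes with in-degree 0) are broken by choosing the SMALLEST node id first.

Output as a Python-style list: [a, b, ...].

Answer: [5, 0, 4, 1, 3, 2]

Derivation:
Old toposort: [5, 0, 4, 1, 2, 3]
Added edge: 3->2
Position of 3 (5) > position of 2 (4). Must reorder: 3 must now come before 2.
Run Kahn's algorithm (break ties by smallest node id):
  initial in-degrees: [1, 1, 3, 4, 1, 0]
  ready (indeg=0): [5]
  pop 5: indeg[0]->0; indeg[2]->2; indeg[3]->3; indeg[4]->0 | ready=[0, 4] | order so far=[5]
  pop 0: indeg[3]->2 | ready=[4] | order so far=[5, 0]
  pop 4: indeg[1]->0; indeg[2]->1; indeg[3]->1 | ready=[1] | order so far=[5, 0, 4]
  pop 1: indeg[3]->0 | ready=[3] | order so far=[5, 0, 4, 1]
  pop 3: indeg[2]->0 | ready=[2] | order so far=[5, 0, 4, 1, 3]
  pop 2: no out-edges | ready=[] | order so far=[5, 0, 4, 1, 3, 2]
  Result: [5, 0, 4, 1, 3, 2]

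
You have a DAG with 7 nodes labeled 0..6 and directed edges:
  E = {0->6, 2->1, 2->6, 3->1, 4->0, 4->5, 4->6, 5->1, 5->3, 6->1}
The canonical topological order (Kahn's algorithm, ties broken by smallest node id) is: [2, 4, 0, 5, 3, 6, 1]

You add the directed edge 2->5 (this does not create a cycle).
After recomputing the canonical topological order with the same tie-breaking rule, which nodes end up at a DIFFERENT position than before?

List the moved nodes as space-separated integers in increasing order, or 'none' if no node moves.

Answer: none

Derivation:
Old toposort: [2, 4, 0, 5, 3, 6, 1]
Added edge 2->5
Recompute Kahn (smallest-id tiebreak):
  initial in-degrees: [1, 4, 0, 1, 0, 2, 3]
  ready (indeg=0): [2, 4]
  pop 2: indeg[1]->3; indeg[5]->1; indeg[6]->2 | ready=[4] | order so far=[2]
  pop 4: indeg[0]->0; indeg[5]->0; indeg[6]->1 | ready=[0, 5] | order so far=[2, 4]
  pop 0: indeg[6]->0 | ready=[5, 6] | order so far=[2, 4, 0]
  pop 5: indeg[1]->2; indeg[3]->0 | ready=[3, 6] | order so far=[2, 4, 0, 5]
  pop 3: indeg[1]->1 | ready=[6] | order so far=[2, 4, 0, 5, 3]
  pop 6: indeg[1]->0 | ready=[1] | order so far=[2, 4, 0, 5, 3, 6]
  pop 1: no out-edges | ready=[] | order so far=[2, 4, 0, 5, 3, 6, 1]
New canonical toposort: [2, 4, 0, 5, 3, 6, 1]
Compare positions:
  Node 0: index 2 -> 2 (same)
  Node 1: index 6 -> 6 (same)
  Node 2: index 0 -> 0 (same)
  Node 3: index 4 -> 4 (same)
  Node 4: index 1 -> 1 (same)
  Node 5: index 3 -> 3 (same)
  Node 6: index 5 -> 5 (same)
Nodes that changed position: none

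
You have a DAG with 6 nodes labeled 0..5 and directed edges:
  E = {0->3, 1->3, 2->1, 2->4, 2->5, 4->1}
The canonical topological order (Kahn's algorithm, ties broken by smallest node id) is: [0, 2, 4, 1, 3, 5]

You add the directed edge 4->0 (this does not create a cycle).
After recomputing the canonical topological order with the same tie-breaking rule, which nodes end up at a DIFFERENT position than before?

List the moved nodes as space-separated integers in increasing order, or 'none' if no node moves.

Old toposort: [0, 2, 4, 1, 3, 5]
Added edge 4->0
Recompute Kahn (smallest-id tiebreak):
  initial in-degrees: [1, 2, 0, 2, 1, 1]
  ready (indeg=0): [2]
  pop 2: indeg[1]->1; indeg[4]->0; indeg[5]->0 | ready=[4, 5] | order so far=[2]
  pop 4: indeg[0]->0; indeg[1]->0 | ready=[0, 1, 5] | order so far=[2, 4]
  pop 0: indeg[3]->1 | ready=[1, 5] | order so far=[2, 4, 0]
  pop 1: indeg[3]->0 | ready=[3, 5] | order so far=[2, 4, 0, 1]
  pop 3: no out-edges | ready=[5] | order so far=[2, 4, 0, 1, 3]
  pop 5: no out-edges | ready=[] | order so far=[2, 4, 0, 1, 3, 5]
New canonical toposort: [2, 4, 0, 1, 3, 5]
Compare positions:
  Node 0: index 0 -> 2 (moved)
  Node 1: index 3 -> 3 (same)
  Node 2: index 1 -> 0 (moved)
  Node 3: index 4 -> 4 (same)
  Node 4: index 2 -> 1 (moved)
  Node 5: index 5 -> 5 (same)
Nodes that changed position: 0 2 4

Answer: 0 2 4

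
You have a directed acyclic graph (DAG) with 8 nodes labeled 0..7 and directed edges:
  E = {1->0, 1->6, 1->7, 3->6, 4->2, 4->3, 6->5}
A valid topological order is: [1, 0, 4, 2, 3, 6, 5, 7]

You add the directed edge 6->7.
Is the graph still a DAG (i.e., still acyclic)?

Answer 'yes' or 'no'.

Answer: yes

Derivation:
Given toposort: [1, 0, 4, 2, 3, 6, 5, 7]
Position of 6: index 5; position of 7: index 7
New edge 6->7: forward
Forward edge: respects the existing order. Still a DAG, same toposort still valid.
Still a DAG? yes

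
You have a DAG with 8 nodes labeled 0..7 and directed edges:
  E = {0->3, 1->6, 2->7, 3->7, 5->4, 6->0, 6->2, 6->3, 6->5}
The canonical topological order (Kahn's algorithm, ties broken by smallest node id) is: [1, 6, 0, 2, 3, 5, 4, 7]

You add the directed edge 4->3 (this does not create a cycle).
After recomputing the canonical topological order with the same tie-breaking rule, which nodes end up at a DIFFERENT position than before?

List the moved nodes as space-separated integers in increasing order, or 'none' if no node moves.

Old toposort: [1, 6, 0, 2, 3, 5, 4, 7]
Added edge 4->3
Recompute Kahn (smallest-id tiebreak):
  initial in-degrees: [1, 0, 1, 3, 1, 1, 1, 2]
  ready (indeg=0): [1]
  pop 1: indeg[6]->0 | ready=[6] | order so far=[1]
  pop 6: indeg[0]->0; indeg[2]->0; indeg[3]->2; indeg[5]->0 | ready=[0, 2, 5] | order so far=[1, 6]
  pop 0: indeg[3]->1 | ready=[2, 5] | order so far=[1, 6, 0]
  pop 2: indeg[7]->1 | ready=[5] | order so far=[1, 6, 0, 2]
  pop 5: indeg[4]->0 | ready=[4] | order so far=[1, 6, 0, 2, 5]
  pop 4: indeg[3]->0 | ready=[3] | order so far=[1, 6, 0, 2, 5, 4]
  pop 3: indeg[7]->0 | ready=[7] | order so far=[1, 6, 0, 2, 5, 4, 3]
  pop 7: no out-edges | ready=[] | order so far=[1, 6, 0, 2, 5, 4, 3, 7]
New canonical toposort: [1, 6, 0, 2, 5, 4, 3, 7]
Compare positions:
  Node 0: index 2 -> 2 (same)
  Node 1: index 0 -> 0 (same)
  Node 2: index 3 -> 3 (same)
  Node 3: index 4 -> 6 (moved)
  Node 4: index 6 -> 5 (moved)
  Node 5: index 5 -> 4 (moved)
  Node 6: index 1 -> 1 (same)
  Node 7: index 7 -> 7 (same)
Nodes that changed position: 3 4 5

Answer: 3 4 5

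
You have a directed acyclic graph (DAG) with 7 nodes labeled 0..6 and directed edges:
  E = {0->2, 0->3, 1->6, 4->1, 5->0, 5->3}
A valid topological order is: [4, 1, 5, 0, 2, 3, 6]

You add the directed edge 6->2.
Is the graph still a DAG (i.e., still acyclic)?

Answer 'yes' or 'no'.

Given toposort: [4, 1, 5, 0, 2, 3, 6]
Position of 6: index 6; position of 2: index 4
New edge 6->2: backward (u after v in old order)
Backward edge: old toposort is now invalid. Check if this creates a cycle.
Does 2 already reach 6? Reachable from 2: [2]. NO -> still a DAG (reorder needed).
Still a DAG? yes

Answer: yes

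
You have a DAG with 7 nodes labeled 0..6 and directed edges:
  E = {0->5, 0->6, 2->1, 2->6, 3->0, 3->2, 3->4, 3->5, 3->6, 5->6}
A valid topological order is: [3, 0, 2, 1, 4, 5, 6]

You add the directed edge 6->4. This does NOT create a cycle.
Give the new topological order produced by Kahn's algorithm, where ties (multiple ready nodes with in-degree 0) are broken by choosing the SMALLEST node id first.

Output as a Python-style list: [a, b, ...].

Old toposort: [3, 0, 2, 1, 4, 5, 6]
Added edge: 6->4
Position of 6 (6) > position of 4 (4). Must reorder: 6 must now come before 4.
Run Kahn's algorithm (break ties by smallest node id):
  initial in-degrees: [1, 1, 1, 0, 2, 2, 4]
  ready (indeg=0): [3]
  pop 3: indeg[0]->0; indeg[2]->0; indeg[4]->1; indeg[5]->1; indeg[6]->3 | ready=[0, 2] | order so far=[3]
  pop 0: indeg[5]->0; indeg[6]->2 | ready=[2, 5] | order so far=[3, 0]
  pop 2: indeg[1]->0; indeg[6]->1 | ready=[1, 5] | order so far=[3, 0, 2]
  pop 1: no out-edges | ready=[5] | order so far=[3, 0, 2, 1]
  pop 5: indeg[6]->0 | ready=[6] | order so far=[3, 0, 2, 1, 5]
  pop 6: indeg[4]->0 | ready=[4] | order so far=[3, 0, 2, 1, 5, 6]
  pop 4: no out-edges | ready=[] | order so far=[3, 0, 2, 1, 5, 6, 4]
  Result: [3, 0, 2, 1, 5, 6, 4]

Answer: [3, 0, 2, 1, 5, 6, 4]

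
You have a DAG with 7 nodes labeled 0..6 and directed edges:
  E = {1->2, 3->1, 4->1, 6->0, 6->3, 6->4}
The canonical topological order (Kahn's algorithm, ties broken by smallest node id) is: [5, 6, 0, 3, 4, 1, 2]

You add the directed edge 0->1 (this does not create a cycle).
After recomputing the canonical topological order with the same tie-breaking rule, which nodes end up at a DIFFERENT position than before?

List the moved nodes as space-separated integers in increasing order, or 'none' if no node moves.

Old toposort: [5, 6, 0, 3, 4, 1, 2]
Added edge 0->1
Recompute Kahn (smallest-id tiebreak):
  initial in-degrees: [1, 3, 1, 1, 1, 0, 0]
  ready (indeg=0): [5, 6]
  pop 5: no out-edges | ready=[6] | order so far=[5]
  pop 6: indeg[0]->0; indeg[3]->0; indeg[4]->0 | ready=[0, 3, 4] | order so far=[5, 6]
  pop 0: indeg[1]->2 | ready=[3, 4] | order so far=[5, 6, 0]
  pop 3: indeg[1]->1 | ready=[4] | order so far=[5, 6, 0, 3]
  pop 4: indeg[1]->0 | ready=[1] | order so far=[5, 6, 0, 3, 4]
  pop 1: indeg[2]->0 | ready=[2] | order so far=[5, 6, 0, 3, 4, 1]
  pop 2: no out-edges | ready=[] | order so far=[5, 6, 0, 3, 4, 1, 2]
New canonical toposort: [5, 6, 0, 3, 4, 1, 2]
Compare positions:
  Node 0: index 2 -> 2 (same)
  Node 1: index 5 -> 5 (same)
  Node 2: index 6 -> 6 (same)
  Node 3: index 3 -> 3 (same)
  Node 4: index 4 -> 4 (same)
  Node 5: index 0 -> 0 (same)
  Node 6: index 1 -> 1 (same)
Nodes that changed position: none

Answer: none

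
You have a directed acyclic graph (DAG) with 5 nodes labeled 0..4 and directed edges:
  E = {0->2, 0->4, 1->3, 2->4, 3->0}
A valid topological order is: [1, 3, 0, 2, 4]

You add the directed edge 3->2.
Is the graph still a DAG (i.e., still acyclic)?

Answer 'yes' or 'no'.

Answer: yes

Derivation:
Given toposort: [1, 3, 0, 2, 4]
Position of 3: index 1; position of 2: index 3
New edge 3->2: forward
Forward edge: respects the existing order. Still a DAG, same toposort still valid.
Still a DAG? yes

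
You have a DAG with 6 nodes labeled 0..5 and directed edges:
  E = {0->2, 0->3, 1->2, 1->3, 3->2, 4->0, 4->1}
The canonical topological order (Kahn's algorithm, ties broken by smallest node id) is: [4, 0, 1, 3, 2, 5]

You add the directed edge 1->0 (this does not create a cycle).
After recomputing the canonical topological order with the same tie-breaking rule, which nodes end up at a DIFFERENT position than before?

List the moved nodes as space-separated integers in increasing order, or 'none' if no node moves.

Answer: 0 1

Derivation:
Old toposort: [4, 0, 1, 3, 2, 5]
Added edge 1->0
Recompute Kahn (smallest-id tiebreak):
  initial in-degrees: [2, 1, 3, 2, 0, 0]
  ready (indeg=0): [4, 5]
  pop 4: indeg[0]->1; indeg[1]->0 | ready=[1, 5] | order so far=[4]
  pop 1: indeg[0]->0; indeg[2]->2; indeg[3]->1 | ready=[0, 5] | order so far=[4, 1]
  pop 0: indeg[2]->1; indeg[3]->0 | ready=[3, 5] | order so far=[4, 1, 0]
  pop 3: indeg[2]->0 | ready=[2, 5] | order so far=[4, 1, 0, 3]
  pop 2: no out-edges | ready=[5] | order so far=[4, 1, 0, 3, 2]
  pop 5: no out-edges | ready=[] | order so far=[4, 1, 0, 3, 2, 5]
New canonical toposort: [4, 1, 0, 3, 2, 5]
Compare positions:
  Node 0: index 1 -> 2 (moved)
  Node 1: index 2 -> 1 (moved)
  Node 2: index 4 -> 4 (same)
  Node 3: index 3 -> 3 (same)
  Node 4: index 0 -> 0 (same)
  Node 5: index 5 -> 5 (same)
Nodes that changed position: 0 1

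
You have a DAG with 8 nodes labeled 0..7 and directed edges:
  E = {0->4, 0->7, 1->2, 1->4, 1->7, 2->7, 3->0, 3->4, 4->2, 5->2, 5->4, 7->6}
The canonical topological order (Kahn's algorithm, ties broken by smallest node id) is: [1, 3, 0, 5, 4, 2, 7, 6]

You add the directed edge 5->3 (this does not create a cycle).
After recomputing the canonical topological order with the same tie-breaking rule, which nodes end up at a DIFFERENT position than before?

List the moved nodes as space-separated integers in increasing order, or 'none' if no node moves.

Answer: 0 3 5

Derivation:
Old toposort: [1, 3, 0, 5, 4, 2, 7, 6]
Added edge 5->3
Recompute Kahn (smallest-id tiebreak):
  initial in-degrees: [1, 0, 3, 1, 4, 0, 1, 3]
  ready (indeg=0): [1, 5]
  pop 1: indeg[2]->2; indeg[4]->3; indeg[7]->2 | ready=[5] | order so far=[1]
  pop 5: indeg[2]->1; indeg[3]->0; indeg[4]->2 | ready=[3] | order so far=[1, 5]
  pop 3: indeg[0]->0; indeg[4]->1 | ready=[0] | order so far=[1, 5, 3]
  pop 0: indeg[4]->0; indeg[7]->1 | ready=[4] | order so far=[1, 5, 3, 0]
  pop 4: indeg[2]->0 | ready=[2] | order so far=[1, 5, 3, 0, 4]
  pop 2: indeg[7]->0 | ready=[7] | order so far=[1, 5, 3, 0, 4, 2]
  pop 7: indeg[6]->0 | ready=[6] | order so far=[1, 5, 3, 0, 4, 2, 7]
  pop 6: no out-edges | ready=[] | order so far=[1, 5, 3, 0, 4, 2, 7, 6]
New canonical toposort: [1, 5, 3, 0, 4, 2, 7, 6]
Compare positions:
  Node 0: index 2 -> 3 (moved)
  Node 1: index 0 -> 0 (same)
  Node 2: index 5 -> 5 (same)
  Node 3: index 1 -> 2 (moved)
  Node 4: index 4 -> 4 (same)
  Node 5: index 3 -> 1 (moved)
  Node 6: index 7 -> 7 (same)
  Node 7: index 6 -> 6 (same)
Nodes that changed position: 0 3 5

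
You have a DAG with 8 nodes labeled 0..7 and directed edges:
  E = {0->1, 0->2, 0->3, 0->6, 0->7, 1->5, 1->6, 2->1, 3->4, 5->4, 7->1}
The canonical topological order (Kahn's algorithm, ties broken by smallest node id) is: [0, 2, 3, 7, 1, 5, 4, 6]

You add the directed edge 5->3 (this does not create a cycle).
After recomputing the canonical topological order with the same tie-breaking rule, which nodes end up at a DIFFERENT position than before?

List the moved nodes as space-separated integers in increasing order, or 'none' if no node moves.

Answer: 1 3 5 7

Derivation:
Old toposort: [0, 2, 3, 7, 1, 5, 4, 6]
Added edge 5->3
Recompute Kahn (smallest-id tiebreak):
  initial in-degrees: [0, 3, 1, 2, 2, 1, 2, 1]
  ready (indeg=0): [0]
  pop 0: indeg[1]->2; indeg[2]->0; indeg[3]->1; indeg[6]->1; indeg[7]->0 | ready=[2, 7] | order so far=[0]
  pop 2: indeg[1]->1 | ready=[7] | order so far=[0, 2]
  pop 7: indeg[1]->0 | ready=[1] | order so far=[0, 2, 7]
  pop 1: indeg[5]->0; indeg[6]->0 | ready=[5, 6] | order so far=[0, 2, 7, 1]
  pop 5: indeg[3]->0; indeg[4]->1 | ready=[3, 6] | order so far=[0, 2, 7, 1, 5]
  pop 3: indeg[4]->0 | ready=[4, 6] | order so far=[0, 2, 7, 1, 5, 3]
  pop 4: no out-edges | ready=[6] | order so far=[0, 2, 7, 1, 5, 3, 4]
  pop 6: no out-edges | ready=[] | order so far=[0, 2, 7, 1, 5, 3, 4, 6]
New canonical toposort: [0, 2, 7, 1, 5, 3, 4, 6]
Compare positions:
  Node 0: index 0 -> 0 (same)
  Node 1: index 4 -> 3 (moved)
  Node 2: index 1 -> 1 (same)
  Node 3: index 2 -> 5 (moved)
  Node 4: index 6 -> 6 (same)
  Node 5: index 5 -> 4 (moved)
  Node 6: index 7 -> 7 (same)
  Node 7: index 3 -> 2 (moved)
Nodes that changed position: 1 3 5 7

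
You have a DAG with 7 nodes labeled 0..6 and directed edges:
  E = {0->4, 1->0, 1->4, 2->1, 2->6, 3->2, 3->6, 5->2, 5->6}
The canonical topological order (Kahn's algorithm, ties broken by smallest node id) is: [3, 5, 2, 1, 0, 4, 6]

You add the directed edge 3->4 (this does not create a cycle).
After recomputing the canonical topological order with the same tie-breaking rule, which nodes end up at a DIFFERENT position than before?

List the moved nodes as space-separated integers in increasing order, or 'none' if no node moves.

Answer: none

Derivation:
Old toposort: [3, 5, 2, 1, 0, 4, 6]
Added edge 3->4
Recompute Kahn (smallest-id tiebreak):
  initial in-degrees: [1, 1, 2, 0, 3, 0, 3]
  ready (indeg=0): [3, 5]
  pop 3: indeg[2]->1; indeg[4]->2; indeg[6]->2 | ready=[5] | order so far=[3]
  pop 5: indeg[2]->0; indeg[6]->1 | ready=[2] | order so far=[3, 5]
  pop 2: indeg[1]->0; indeg[6]->0 | ready=[1, 6] | order so far=[3, 5, 2]
  pop 1: indeg[0]->0; indeg[4]->1 | ready=[0, 6] | order so far=[3, 5, 2, 1]
  pop 0: indeg[4]->0 | ready=[4, 6] | order so far=[3, 5, 2, 1, 0]
  pop 4: no out-edges | ready=[6] | order so far=[3, 5, 2, 1, 0, 4]
  pop 6: no out-edges | ready=[] | order so far=[3, 5, 2, 1, 0, 4, 6]
New canonical toposort: [3, 5, 2, 1, 0, 4, 6]
Compare positions:
  Node 0: index 4 -> 4 (same)
  Node 1: index 3 -> 3 (same)
  Node 2: index 2 -> 2 (same)
  Node 3: index 0 -> 0 (same)
  Node 4: index 5 -> 5 (same)
  Node 5: index 1 -> 1 (same)
  Node 6: index 6 -> 6 (same)
Nodes that changed position: none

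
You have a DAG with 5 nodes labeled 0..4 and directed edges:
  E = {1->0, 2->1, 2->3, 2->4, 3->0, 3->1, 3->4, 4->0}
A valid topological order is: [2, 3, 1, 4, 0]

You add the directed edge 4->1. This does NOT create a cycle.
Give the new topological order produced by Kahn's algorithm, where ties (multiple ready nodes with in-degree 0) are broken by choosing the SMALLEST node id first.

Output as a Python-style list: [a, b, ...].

Answer: [2, 3, 4, 1, 0]

Derivation:
Old toposort: [2, 3, 1, 4, 0]
Added edge: 4->1
Position of 4 (3) > position of 1 (2). Must reorder: 4 must now come before 1.
Run Kahn's algorithm (break ties by smallest node id):
  initial in-degrees: [3, 3, 0, 1, 2]
  ready (indeg=0): [2]
  pop 2: indeg[1]->2; indeg[3]->0; indeg[4]->1 | ready=[3] | order so far=[2]
  pop 3: indeg[0]->2; indeg[1]->1; indeg[4]->0 | ready=[4] | order so far=[2, 3]
  pop 4: indeg[0]->1; indeg[1]->0 | ready=[1] | order so far=[2, 3, 4]
  pop 1: indeg[0]->0 | ready=[0] | order so far=[2, 3, 4, 1]
  pop 0: no out-edges | ready=[] | order so far=[2, 3, 4, 1, 0]
  Result: [2, 3, 4, 1, 0]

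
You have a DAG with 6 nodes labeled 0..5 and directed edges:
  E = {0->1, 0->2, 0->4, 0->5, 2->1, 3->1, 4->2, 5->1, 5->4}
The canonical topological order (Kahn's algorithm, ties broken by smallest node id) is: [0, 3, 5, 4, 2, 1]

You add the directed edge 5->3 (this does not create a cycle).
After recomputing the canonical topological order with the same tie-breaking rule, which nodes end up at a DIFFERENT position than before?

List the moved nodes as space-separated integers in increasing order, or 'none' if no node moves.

Answer: 3 5

Derivation:
Old toposort: [0, 3, 5, 4, 2, 1]
Added edge 5->3
Recompute Kahn (smallest-id tiebreak):
  initial in-degrees: [0, 4, 2, 1, 2, 1]
  ready (indeg=0): [0]
  pop 0: indeg[1]->3; indeg[2]->1; indeg[4]->1; indeg[5]->0 | ready=[5] | order so far=[0]
  pop 5: indeg[1]->2; indeg[3]->0; indeg[4]->0 | ready=[3, 4] | order so far=[0, 5]
  pop 3: indeg[1]->1 | ready=[4] | order so far=[0, 5, 3]
  pop 4: indeg[2]->0 | ready=[2] | order so far=[0, 5, 3, 4]
  pop 2: indeg[1]->0 | ready=[1] | order so far=[0, 5, 3, 4, 2]
  pop 1: no out-edges | ready=[] | order so far=[0, 5, 3, 4, 2, 1]
New canonical toposort: [0, 5, 3, 4, 2, 1]
Compare positions:
  Node 0: index 0 -> 0 (same)
  Node 1: index 5 -> 5 (same)
  Node 2: index 4 -> 4 (same)
  Node 3: index 1 -> 2 (moved)
  Node 4: index 3 -> 3 (same)
  Node 5: index 2 -> 1 (moved)
Nodes that changed position: 3 5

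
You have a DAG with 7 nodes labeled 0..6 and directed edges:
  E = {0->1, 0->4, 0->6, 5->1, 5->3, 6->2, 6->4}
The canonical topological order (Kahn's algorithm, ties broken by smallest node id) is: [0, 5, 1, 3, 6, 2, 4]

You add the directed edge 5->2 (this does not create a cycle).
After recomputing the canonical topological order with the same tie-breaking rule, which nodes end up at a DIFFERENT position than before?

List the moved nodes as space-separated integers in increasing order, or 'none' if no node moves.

Answer: none

Derivation:
Old toposort: [0, 5, 1, 3, 6, 2, 4]
Added edge 5->2
Recompute Kahn (smallest-id tiebreak):
  initial in-degrees: [0, 2, 2, 1, 2, 0, 1]
  ready (indeg=0): [0, 5]
  pop 0: indeg[1]->1; indeg[4]->1; indeg[6]->0 | ready=[5, 6] | order so far=[0]
  pop 5: indeg[1]->0; indeg[2]->1; indeg[3]->0 | ready=[1, 3, 6] | order so far=[0, 5]
  pop 1: no out-edges | ready=[3, 6] | order so far=[0, 5, 1]
  pop 3: no out-edges | ready=[6] | order so far=[0, 5, 1, 3]
  pop 6: indeg[2]->0; indeg[4]->0 | ready=[2, 4] | order so far=[0, 5, 1, 3, 6]
  pop 2: no out-edges | ready=[4] | order so far=[0, 5, 1, 3, 6, 2]
  pop 4: no out-edges | ready=[] | order so far=[0, 5, 1, 3, 6, 2, 4]
New canonical toposort: [0, 5, 1, 3, 6, 2, 4]
Compare positions:
  Node 0: index 0 -> 0 (same)
  Node 1: index 2 -> 2 (same)
  Node 2: index 5 -> 5 (same)
  Node 3: index 3 -> 3 (same)
  Node 4: index 6 -> 6 (same)
  Node 5: index 1 -> 1 (same)
  Node 6: index 4 -> 4 (same)
Nodes that changed position: none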